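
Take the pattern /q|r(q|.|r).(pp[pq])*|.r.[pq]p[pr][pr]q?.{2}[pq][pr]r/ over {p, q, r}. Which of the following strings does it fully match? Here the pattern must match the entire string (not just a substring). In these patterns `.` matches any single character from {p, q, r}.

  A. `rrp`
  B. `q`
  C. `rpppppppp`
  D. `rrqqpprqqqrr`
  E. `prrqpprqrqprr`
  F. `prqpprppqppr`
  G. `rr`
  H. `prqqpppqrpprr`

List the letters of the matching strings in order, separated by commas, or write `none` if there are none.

A, B, C, D, E, F, H

A. `rrp` → match
B. `q` → match
C. `rpppppppp` → match
D. `rrqqpprqqqrr` → match
E → match
F. `prqpprppqppr` → match
G. `rr` → no match
H → match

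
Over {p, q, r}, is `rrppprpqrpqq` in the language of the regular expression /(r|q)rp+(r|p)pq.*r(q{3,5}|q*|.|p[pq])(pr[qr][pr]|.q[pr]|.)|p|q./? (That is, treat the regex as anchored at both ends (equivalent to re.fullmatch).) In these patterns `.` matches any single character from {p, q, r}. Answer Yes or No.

Yes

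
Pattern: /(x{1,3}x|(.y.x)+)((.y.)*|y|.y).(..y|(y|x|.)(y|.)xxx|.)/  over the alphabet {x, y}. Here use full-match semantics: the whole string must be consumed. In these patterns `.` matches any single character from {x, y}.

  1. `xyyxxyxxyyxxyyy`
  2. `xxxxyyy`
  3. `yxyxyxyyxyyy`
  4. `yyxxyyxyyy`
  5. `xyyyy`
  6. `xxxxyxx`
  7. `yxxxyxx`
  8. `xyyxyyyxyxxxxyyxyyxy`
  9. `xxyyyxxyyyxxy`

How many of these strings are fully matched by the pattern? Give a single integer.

4

1 → match
2 → match
3 → no match
4 → match
5 → no match
6 → match
7 → no match
8 → no match
9 → no match
Total matched: 4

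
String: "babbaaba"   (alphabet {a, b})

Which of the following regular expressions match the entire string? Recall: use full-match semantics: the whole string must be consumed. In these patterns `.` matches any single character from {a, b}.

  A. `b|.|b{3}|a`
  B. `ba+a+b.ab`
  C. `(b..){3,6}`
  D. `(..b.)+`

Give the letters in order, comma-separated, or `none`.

A → no match
B → no match — must end with "ab"
C → no match
D → match

D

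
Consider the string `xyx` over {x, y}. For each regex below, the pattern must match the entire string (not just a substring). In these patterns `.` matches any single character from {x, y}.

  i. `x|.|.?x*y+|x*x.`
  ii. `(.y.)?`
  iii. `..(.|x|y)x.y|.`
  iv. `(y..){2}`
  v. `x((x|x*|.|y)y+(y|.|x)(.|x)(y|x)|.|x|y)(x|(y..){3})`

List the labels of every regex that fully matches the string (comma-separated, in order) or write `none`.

ii, v

i → no match
ii → match
iii → no match
iv → no match — must start with `y`
v → match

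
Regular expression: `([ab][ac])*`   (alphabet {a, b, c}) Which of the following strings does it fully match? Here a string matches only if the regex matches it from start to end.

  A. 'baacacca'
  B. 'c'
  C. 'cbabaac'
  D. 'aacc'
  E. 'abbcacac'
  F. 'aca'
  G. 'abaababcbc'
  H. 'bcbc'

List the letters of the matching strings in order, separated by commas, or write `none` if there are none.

A → no match
B → no match
C → no match
D → no match
E → no match
F → no match
G → no match
H → match

H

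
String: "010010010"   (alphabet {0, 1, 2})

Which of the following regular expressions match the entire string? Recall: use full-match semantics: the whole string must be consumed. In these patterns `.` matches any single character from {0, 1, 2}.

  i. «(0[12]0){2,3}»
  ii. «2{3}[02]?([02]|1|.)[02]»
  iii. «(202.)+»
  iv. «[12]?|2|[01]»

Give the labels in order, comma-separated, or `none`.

i

i → match
ii → no match — must start with "2"
iii → no match — must start with "202"
iv → no match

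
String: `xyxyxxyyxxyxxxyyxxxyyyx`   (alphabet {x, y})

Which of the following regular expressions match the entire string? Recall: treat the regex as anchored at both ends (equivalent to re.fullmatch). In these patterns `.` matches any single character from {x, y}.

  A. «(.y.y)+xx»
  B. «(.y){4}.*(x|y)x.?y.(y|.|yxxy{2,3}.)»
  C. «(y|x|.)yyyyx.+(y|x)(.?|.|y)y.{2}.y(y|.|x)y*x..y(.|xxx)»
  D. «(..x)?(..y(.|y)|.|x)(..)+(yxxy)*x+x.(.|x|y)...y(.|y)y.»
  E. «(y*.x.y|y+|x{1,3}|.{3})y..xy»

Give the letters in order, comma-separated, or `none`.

A → no match — must end with `yxx`
B → no match
C → no match
D → match
E → no match — must end with `xy`

D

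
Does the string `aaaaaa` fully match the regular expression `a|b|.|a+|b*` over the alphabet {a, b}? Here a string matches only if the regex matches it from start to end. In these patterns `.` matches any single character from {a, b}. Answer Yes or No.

Yes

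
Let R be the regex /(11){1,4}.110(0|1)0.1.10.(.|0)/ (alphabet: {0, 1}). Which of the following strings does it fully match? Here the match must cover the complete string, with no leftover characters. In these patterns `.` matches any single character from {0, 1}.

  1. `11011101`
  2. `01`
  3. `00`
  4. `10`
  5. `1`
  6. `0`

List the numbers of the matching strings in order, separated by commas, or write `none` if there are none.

1 → no match
2 → no match — must start with `11`
3 → no match — must start with `11`
4 → no match — must start with `11`
5 → no match — must start with `11`
6 → no match — must start with `11`

none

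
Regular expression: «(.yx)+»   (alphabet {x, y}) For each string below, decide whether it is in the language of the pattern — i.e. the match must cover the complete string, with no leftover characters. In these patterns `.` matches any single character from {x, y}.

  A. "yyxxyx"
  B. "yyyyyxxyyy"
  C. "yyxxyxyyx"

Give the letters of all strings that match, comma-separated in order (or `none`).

A, C

A → match
B → no match — must end with "yx"
C → match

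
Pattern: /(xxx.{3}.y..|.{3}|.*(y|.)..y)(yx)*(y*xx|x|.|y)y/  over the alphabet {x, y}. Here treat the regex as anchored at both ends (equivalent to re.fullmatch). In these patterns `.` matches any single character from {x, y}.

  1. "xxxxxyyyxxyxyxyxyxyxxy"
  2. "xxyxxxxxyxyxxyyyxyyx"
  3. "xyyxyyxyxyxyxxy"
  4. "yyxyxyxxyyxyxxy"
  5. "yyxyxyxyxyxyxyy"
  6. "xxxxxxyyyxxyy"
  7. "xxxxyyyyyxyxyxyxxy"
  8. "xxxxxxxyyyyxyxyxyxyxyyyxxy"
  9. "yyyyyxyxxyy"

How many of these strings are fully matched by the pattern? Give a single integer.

1 → match
2 → no match — must end with "y"
3 → match
4 → match
5 → match
6 → no match
7 → match
8 → match
9 → no match
Total matched: 6

6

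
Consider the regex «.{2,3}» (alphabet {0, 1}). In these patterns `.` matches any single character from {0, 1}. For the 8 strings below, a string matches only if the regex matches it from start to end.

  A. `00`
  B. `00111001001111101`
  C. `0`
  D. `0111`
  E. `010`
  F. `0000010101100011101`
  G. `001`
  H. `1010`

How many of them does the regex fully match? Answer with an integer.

3

A → match
B → no match
C → no match
D → no match
E → match
F → no match
G → match
H → no match
Total matched: 3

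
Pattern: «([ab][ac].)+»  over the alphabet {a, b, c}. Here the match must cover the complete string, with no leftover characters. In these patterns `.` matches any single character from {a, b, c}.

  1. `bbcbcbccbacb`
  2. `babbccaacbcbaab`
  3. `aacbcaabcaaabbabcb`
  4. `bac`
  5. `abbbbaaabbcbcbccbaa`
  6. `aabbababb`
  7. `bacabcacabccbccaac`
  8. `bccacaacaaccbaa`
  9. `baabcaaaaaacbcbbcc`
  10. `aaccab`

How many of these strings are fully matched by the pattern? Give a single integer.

1 → no match
2 → match
3 → no match
4 → match
5 → no match
6 → no match
7 → no match
8 → match
9 → match
10 → no match
Total matched: 4

4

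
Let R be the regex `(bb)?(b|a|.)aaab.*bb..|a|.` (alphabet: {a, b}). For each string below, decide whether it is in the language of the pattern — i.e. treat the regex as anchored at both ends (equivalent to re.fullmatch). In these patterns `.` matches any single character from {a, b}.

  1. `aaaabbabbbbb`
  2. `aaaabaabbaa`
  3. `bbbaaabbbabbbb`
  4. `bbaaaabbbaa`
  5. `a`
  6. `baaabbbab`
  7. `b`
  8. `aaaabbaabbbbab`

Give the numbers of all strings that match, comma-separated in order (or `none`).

1, 2, 3, 4, 5, 6, 7, 8

1 → match
2 → match
3 → match
4 → match
5 → match
6 → match
7 → match
8 → match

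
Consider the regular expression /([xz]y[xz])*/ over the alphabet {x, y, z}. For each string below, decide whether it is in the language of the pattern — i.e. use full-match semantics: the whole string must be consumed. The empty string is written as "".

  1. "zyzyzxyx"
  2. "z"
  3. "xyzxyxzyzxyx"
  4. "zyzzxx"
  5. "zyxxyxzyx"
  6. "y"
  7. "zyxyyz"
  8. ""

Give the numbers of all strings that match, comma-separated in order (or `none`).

3, 5, 8

1 → no match
2 → no match
3 → match
4 → no match
5 → match
6 → no match
7 → no match
8 → match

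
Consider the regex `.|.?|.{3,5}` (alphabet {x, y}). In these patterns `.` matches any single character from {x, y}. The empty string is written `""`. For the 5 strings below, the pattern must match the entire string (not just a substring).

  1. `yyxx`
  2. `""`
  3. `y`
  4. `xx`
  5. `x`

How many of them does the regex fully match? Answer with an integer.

4

1 → match
2 → match
3 → match
4 → no match
5 → match
Total matched: 4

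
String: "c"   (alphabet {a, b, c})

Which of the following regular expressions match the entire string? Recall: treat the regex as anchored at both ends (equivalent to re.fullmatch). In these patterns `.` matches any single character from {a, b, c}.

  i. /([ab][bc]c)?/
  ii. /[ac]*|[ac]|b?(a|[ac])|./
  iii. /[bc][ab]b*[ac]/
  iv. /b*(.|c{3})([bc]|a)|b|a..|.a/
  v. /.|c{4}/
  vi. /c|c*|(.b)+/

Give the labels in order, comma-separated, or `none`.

ii, v, vi

i → no match
ii → match
iii → no match
iv → no match
v → match
vi → match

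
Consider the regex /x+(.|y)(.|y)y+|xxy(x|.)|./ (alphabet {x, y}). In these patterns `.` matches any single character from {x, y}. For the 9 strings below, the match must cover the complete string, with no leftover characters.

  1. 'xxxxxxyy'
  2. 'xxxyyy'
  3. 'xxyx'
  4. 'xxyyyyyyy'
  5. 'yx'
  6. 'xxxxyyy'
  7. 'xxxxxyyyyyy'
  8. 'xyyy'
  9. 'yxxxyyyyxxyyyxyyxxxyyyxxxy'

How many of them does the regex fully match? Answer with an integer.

1 → match
2 → match
3 → match
4 → match
5 → no match
6 → match
7 → match
8 → match
9 → no match
Total matched: 7

7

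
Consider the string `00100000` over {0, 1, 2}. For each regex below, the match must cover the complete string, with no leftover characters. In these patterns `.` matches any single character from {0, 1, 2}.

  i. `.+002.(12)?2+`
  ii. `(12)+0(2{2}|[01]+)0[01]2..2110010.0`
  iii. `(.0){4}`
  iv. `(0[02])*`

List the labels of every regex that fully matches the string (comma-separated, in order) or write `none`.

iii

i → no match — must end with `2`
ii → no match — must start with `12`
iii → match
iv → no match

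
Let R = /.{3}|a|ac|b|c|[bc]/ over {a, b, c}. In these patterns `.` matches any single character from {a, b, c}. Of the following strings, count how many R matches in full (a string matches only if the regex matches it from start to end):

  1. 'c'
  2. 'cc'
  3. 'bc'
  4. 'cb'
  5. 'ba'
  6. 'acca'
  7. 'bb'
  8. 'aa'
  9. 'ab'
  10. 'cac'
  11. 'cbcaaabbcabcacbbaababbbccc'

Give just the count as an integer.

1 → match
2 → no match
3 → no match
4 → no match
5 → no match
6 → no match
7 → no match
8 → no match
9 → no match
10 → match
11 → no match
Total matched: 2

2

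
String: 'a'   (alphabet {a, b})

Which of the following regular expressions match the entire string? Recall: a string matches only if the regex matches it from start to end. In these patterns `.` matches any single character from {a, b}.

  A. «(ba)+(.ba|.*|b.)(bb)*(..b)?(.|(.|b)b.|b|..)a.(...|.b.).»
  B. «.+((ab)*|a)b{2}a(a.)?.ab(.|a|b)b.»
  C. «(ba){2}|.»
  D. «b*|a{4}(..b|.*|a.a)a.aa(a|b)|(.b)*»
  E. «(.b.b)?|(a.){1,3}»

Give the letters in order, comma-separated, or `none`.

C

A → no match — must start with 'ba'
B → no match
C → match
D → no match
E → no match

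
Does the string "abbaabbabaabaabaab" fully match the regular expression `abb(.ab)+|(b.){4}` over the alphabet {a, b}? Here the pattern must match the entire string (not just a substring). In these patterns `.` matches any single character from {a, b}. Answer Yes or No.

Yes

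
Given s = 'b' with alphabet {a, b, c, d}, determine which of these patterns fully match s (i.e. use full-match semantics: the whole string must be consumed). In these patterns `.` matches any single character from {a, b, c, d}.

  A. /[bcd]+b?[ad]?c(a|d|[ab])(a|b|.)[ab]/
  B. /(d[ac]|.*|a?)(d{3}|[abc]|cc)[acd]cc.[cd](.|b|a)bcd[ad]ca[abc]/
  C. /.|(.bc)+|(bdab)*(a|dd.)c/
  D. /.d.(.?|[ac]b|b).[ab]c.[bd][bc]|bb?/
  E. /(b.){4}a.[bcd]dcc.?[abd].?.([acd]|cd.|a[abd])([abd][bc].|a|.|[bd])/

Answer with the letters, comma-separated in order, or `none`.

C, D

A → no match
B → no match
C → match
D → match
E → no match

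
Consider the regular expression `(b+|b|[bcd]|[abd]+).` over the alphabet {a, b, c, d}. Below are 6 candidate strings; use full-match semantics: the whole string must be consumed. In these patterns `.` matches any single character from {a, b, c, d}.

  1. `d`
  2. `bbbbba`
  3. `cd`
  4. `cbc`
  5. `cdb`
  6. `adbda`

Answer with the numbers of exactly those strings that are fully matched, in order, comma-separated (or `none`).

2, 3, 6

1 → no match
2 → match
3 → match
4 → no match
5 → no match
6 → match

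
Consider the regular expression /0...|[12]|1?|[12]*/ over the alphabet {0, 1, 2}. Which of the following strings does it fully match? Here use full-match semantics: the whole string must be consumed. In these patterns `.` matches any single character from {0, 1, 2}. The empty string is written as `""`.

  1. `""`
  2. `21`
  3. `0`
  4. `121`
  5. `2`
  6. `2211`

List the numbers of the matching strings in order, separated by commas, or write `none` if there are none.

1, 2, 4, 5, 6

1 → match
2 → match
3 → no match
4 → match
5 → match
6 → match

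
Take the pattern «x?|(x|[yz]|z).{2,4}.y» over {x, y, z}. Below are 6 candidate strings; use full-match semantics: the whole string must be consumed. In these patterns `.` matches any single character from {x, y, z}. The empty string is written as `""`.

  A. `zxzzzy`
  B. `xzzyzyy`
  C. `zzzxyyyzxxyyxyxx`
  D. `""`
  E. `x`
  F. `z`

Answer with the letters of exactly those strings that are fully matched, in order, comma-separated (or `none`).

A → match
B → match
C → no match
D → match
E → match
F → no match

A, B, D, E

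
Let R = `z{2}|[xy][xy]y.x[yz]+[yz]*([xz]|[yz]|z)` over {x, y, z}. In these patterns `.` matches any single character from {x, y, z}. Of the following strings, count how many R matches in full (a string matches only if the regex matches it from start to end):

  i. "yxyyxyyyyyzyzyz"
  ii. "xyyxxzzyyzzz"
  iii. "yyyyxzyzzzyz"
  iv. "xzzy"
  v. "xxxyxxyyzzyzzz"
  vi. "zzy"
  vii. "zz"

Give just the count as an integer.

4

i → match
ii → match
iii → match
iv → no match
v → no match
vi → no match
vii → match
Total matched: 4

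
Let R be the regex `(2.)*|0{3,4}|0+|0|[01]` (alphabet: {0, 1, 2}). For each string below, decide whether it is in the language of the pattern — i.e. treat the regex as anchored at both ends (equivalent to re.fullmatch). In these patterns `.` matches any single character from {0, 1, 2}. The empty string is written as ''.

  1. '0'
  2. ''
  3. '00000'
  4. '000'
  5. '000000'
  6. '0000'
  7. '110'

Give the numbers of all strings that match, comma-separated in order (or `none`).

1, 2, 3, 4, 5, 6

1 → match
2 → match
3 → match
4 → match
5 → match
6 → match
7 → no match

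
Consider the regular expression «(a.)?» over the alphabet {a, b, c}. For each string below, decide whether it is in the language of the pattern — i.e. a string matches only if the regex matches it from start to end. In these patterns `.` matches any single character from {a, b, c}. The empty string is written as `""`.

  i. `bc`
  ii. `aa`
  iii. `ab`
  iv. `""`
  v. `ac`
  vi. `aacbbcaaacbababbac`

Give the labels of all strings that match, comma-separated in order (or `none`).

i. `bc` → no match
ii. `aa` → match
iii. `ab` → match
iv. `""` → match
v. `ac` → match
vi → no match

ii, iii, iv, v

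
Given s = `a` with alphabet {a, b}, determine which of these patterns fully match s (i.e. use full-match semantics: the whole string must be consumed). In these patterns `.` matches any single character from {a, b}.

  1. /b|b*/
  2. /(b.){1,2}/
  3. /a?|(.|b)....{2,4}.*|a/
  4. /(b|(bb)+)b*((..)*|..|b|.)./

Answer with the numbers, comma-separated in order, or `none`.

1 → no match
2 → no match — must start with `b`
3 → match
4 → no match

3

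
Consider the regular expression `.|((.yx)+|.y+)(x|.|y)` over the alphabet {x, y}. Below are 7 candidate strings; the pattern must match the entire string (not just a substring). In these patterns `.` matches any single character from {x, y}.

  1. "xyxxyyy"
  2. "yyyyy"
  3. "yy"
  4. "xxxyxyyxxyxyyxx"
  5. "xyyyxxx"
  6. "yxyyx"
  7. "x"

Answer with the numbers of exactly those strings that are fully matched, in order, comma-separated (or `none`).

2, 7

1. "xyxxyyy" → no match
2. "yyyyy" → match
3. "yy" → no match
4 → no match
5. "xyyyxxx" → no match
6. "yxyyx" → no match
7. "x" → match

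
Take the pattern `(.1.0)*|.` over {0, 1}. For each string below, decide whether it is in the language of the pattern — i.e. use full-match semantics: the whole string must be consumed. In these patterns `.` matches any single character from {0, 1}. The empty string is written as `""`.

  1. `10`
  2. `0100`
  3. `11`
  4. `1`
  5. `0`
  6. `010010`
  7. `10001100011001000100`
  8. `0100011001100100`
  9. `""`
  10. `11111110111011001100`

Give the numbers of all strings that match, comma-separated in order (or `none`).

2, 4, 5, 8, 9

1 → no match
2 → match
3 → no match
4 → match
5 → match
6 → no match
7 → no match
8 → match
9 → match
10 → no match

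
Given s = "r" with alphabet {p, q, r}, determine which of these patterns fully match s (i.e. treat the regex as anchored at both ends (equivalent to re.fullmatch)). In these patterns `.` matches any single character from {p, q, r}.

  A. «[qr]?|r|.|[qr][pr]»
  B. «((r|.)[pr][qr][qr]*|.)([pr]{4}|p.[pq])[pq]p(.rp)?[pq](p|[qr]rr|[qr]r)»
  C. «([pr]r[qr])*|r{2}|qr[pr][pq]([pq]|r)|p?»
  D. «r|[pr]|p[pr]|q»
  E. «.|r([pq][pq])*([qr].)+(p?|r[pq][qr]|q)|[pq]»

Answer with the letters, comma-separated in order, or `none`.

A, D, E

A → match
B → no match
C → no match
D → match
E → match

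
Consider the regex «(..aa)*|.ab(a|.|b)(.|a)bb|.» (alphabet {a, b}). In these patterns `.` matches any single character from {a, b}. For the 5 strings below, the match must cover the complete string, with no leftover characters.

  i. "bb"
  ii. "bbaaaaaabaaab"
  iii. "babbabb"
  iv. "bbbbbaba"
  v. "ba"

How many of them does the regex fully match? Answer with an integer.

i. "bb" → no match
ii → no match
iii. "babbabb" → match
iv. "bbbbbaba" → no match
v. "ba" → no match
Total matched: 1

1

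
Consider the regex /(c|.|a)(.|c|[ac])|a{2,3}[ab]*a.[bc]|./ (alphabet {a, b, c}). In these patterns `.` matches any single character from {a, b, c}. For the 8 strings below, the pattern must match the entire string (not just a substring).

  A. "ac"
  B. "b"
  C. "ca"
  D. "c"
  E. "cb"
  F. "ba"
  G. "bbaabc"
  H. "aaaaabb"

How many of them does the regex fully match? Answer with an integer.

7

A → match
B → match
C → match
D → match
E → match
F → match
G → no match
H → match
Total matched: 7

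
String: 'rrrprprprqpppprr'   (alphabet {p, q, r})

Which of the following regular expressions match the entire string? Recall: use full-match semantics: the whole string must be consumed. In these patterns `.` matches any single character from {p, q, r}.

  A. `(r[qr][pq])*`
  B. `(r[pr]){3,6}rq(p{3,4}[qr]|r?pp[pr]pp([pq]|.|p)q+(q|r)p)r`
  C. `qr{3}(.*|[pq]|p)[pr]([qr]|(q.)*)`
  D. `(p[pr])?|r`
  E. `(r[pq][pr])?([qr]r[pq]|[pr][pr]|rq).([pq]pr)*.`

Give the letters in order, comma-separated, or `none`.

B

A → no match
B → match
C → no match — must start with 'qr'
D → no match
E → no match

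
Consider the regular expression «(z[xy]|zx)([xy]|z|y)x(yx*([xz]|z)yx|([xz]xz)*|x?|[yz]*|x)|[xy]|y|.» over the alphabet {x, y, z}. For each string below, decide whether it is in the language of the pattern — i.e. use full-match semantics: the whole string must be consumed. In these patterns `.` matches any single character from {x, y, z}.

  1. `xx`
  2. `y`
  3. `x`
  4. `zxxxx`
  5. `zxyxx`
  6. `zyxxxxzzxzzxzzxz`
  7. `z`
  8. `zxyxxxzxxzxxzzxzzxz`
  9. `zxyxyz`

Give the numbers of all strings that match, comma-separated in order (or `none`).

1. `xx` → no match
2. `y` → match
3. `x` → match
4. `zxxxx` → match
5. `zxyxx` → match
6 → match
7. `z` → match
8 → match
9. `zxyxyz` → match

2, 3, 4, 5, 6, 7, 8, 9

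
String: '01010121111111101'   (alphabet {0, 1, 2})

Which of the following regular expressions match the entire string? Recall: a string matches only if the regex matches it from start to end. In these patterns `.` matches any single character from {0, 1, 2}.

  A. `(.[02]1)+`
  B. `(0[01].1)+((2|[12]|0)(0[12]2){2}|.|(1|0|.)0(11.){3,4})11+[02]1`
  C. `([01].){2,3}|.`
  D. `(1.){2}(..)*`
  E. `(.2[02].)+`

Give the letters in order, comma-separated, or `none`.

A → no match
B → match
C → no match
D → no match — must start with '1'
E → no match

B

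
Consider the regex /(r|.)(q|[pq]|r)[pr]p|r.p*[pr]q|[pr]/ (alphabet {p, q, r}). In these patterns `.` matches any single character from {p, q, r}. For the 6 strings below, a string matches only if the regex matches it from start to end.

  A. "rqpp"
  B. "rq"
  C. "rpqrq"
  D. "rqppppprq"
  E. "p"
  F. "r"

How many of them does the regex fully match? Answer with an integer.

4

A → match
B → no match
C → no match
D → match
E → match
F → match
Total matched: 4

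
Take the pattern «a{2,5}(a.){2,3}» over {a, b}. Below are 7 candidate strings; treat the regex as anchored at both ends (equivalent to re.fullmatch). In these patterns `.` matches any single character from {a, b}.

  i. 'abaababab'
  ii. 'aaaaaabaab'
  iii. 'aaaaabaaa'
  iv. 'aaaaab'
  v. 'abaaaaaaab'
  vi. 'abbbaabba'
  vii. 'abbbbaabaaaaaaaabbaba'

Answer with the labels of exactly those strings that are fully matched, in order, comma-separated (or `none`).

iv

i → no match
ii → no match
iii → no match
iv → match
v → no match
vi → no match
vii → no match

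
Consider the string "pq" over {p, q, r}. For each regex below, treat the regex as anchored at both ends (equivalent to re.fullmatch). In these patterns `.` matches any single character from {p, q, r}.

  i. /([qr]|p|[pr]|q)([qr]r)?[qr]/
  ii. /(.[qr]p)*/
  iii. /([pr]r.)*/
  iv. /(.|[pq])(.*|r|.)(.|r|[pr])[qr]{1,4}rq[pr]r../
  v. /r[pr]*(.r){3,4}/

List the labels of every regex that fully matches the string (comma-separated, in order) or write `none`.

i

i → match
ii → no match
iii → no match
iv → no match
v → no match — must start with "r"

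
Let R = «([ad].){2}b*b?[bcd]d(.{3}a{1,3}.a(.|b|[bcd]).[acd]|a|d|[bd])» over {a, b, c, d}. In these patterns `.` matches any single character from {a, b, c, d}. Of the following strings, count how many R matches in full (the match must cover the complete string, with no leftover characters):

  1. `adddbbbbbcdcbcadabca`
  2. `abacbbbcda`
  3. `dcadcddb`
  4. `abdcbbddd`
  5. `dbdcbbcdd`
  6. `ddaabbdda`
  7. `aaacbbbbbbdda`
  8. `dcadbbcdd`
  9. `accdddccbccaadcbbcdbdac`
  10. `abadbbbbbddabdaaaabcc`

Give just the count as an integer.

8

1 → match
2 → match
3 → no match
4 → match
5 → match
6 → match
7 → match
8 → match
9 → no match
10 → match
Total matched: 8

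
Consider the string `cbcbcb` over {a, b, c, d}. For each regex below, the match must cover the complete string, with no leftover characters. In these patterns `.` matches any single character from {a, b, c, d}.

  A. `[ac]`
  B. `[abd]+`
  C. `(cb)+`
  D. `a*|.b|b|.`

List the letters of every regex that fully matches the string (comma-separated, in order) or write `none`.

A → no match
B → no match
C → match
D → no match

C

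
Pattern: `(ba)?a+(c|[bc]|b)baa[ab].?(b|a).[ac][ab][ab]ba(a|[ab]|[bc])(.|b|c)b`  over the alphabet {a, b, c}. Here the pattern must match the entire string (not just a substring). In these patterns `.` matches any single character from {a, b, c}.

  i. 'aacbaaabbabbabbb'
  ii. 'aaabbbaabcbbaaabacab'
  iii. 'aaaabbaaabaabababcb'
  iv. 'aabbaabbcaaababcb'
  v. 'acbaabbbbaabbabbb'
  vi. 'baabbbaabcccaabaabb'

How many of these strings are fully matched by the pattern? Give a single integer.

3

i → no match
ii → no match
iii → match
iv → match
v → match
vi → no match
Total matched: 3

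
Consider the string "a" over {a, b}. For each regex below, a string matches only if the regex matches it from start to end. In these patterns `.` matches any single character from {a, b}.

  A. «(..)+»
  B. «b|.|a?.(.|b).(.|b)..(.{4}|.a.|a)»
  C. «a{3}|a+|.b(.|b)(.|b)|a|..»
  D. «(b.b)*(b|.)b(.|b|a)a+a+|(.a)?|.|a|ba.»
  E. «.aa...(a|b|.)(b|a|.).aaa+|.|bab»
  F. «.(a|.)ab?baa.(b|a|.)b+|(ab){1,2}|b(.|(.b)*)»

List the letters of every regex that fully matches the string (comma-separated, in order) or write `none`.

A → no match
B → match
C → match
D → match
E → match
F → no match

B, C, D, E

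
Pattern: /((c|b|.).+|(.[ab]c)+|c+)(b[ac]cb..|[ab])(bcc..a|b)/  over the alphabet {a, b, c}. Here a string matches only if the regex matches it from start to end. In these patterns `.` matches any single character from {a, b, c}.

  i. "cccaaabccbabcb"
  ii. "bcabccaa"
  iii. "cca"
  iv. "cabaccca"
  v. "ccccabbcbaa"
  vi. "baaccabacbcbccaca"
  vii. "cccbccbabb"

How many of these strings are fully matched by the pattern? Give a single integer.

i → no match
ii → no match
iii → no match
iv → no match
v → no match
vi → no match
vii → match
Total matched: 1

1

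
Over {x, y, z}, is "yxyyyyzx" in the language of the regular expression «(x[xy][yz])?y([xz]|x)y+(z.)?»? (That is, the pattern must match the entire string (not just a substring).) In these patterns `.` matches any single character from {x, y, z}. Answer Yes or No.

Yes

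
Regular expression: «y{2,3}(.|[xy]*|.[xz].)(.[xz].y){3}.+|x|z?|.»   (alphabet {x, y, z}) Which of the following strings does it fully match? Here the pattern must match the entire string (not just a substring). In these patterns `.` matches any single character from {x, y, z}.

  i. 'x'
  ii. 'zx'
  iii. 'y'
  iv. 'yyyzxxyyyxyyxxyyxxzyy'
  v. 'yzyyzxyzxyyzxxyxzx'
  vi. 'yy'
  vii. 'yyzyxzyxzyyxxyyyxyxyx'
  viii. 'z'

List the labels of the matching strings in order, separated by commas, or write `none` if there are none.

i, iii, iv, vii, viii

i → match
ii → no match
iii → match
iv → match
v → no match
vi → no match
vii → match
viii → match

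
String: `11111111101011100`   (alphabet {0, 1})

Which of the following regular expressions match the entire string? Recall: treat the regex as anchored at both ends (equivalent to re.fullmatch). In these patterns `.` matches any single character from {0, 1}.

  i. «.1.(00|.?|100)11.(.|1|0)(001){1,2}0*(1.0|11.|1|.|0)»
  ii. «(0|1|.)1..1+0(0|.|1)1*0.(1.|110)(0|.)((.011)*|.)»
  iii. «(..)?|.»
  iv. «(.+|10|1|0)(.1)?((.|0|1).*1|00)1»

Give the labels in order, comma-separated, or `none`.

i → no match
ii → match
iii → no match
iv → no match — must end with `1`

ii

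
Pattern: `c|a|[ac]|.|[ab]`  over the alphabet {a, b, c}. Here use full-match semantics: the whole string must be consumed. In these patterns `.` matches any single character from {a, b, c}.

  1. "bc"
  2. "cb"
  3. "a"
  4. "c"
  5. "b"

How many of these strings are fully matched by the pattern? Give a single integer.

1 → no match
2 → no match
3 → match
4 → match
5 → match
Total matched: 3

3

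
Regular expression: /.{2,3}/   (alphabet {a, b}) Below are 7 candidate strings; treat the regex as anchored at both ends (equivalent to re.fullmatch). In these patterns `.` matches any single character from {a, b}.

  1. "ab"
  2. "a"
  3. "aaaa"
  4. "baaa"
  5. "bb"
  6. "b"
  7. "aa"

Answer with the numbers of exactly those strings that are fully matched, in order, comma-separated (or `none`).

1, 5, 7

1. "ab" → match
2. "a" → no match
3. "aaaa" → no match
4. "baaa" → no match
5. "bb" → match
6. "b" → no match
7. "aa" → match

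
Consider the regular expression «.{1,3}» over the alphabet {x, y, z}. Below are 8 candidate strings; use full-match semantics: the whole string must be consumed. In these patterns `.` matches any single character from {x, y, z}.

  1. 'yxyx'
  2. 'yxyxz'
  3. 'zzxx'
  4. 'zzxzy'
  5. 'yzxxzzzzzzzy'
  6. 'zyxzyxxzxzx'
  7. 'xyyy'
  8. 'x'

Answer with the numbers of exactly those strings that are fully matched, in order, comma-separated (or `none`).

1 → no match
2 → no match
3 → no match
4 → no match
5 → no match
6 → no match
7 → no match
8 → match

8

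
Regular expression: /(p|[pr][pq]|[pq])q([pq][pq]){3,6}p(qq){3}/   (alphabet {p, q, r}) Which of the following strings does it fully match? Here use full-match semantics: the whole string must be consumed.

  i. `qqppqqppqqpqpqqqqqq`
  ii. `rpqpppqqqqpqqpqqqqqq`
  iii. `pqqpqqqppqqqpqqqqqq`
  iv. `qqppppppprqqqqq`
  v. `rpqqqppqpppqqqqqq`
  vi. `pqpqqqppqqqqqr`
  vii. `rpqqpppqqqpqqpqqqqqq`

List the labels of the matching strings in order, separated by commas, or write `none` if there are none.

i, ii, iii, vii

i → match
ii → match
iii → match
iv → no match
v → no match
vi → no match — must end with `qq`
vii → match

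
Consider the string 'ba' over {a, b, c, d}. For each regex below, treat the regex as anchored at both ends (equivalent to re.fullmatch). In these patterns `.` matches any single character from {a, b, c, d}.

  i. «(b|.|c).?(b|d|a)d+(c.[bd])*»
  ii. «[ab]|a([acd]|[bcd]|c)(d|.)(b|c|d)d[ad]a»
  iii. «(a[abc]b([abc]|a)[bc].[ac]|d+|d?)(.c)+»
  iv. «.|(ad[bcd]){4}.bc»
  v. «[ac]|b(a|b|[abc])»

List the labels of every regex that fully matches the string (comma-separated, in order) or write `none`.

v

i → no match
ii → no match
iii → no match — must end with 'c'
iv → no match
v → match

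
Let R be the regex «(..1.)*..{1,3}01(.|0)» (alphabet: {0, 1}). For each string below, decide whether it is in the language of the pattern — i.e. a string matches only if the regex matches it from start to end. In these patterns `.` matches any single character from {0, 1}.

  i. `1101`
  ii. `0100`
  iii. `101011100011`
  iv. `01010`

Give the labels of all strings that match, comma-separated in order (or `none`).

iv

i. `1101` → no match
ii. `0100` → no match
iii. `101011100011` → no match
iv. `01010` → match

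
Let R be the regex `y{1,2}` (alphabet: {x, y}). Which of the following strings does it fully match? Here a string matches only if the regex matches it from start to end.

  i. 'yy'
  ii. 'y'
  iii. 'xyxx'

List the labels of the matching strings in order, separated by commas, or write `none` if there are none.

i → match
ii → match
iii → no match — must start with 'y'

i, ii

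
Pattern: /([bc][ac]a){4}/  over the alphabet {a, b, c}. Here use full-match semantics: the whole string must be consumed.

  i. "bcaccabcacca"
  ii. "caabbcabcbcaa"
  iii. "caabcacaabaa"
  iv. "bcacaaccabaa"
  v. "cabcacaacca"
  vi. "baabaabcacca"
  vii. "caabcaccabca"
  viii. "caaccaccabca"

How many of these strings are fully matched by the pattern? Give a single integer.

6

i → match
ii → no match
iii → match
iv → match
v → no match
vi → match
vii → match
viii → match
Total matched: 6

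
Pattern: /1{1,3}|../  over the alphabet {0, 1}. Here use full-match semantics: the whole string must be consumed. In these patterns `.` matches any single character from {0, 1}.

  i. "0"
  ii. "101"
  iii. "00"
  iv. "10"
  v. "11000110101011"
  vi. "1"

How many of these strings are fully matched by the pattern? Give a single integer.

i → no match
ii → no match
iii → match
iv → match
v → no match
vi → match
Total matched: 3

3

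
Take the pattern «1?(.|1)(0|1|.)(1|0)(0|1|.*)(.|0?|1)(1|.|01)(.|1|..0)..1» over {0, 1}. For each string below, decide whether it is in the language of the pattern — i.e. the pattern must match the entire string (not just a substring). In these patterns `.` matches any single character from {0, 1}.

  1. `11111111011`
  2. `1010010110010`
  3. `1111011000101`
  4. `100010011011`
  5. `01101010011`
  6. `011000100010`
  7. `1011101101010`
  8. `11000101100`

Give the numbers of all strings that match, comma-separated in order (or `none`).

1, 3, 4, 5

1 → match
2 → no match — must end with `1`
3 → match
4 → match
5 → match
6 → no match — must end with `1`
7 → no match — must end with `1`
8 → no match — must end with `1`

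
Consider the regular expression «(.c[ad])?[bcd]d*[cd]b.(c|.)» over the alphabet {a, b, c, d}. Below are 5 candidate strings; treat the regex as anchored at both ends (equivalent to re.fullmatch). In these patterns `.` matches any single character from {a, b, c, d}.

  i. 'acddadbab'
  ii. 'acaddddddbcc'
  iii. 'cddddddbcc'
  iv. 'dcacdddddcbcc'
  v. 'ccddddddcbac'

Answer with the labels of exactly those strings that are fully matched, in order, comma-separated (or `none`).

i → no match
ii → match
iii → match
iv → match
v → match

ii, iii, iv, v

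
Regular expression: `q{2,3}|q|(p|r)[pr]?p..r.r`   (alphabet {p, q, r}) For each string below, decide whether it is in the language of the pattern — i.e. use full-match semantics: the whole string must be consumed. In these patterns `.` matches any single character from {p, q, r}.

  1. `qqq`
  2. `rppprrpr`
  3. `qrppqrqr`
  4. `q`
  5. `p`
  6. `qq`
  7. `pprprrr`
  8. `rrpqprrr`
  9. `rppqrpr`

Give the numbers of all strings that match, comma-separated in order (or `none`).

1 → match
2 → match
3 → no match
4 → match
5 → no match
6 → match
7 → match
8 → match
9 → match

1, 2, 4, 6, 7, 8, 9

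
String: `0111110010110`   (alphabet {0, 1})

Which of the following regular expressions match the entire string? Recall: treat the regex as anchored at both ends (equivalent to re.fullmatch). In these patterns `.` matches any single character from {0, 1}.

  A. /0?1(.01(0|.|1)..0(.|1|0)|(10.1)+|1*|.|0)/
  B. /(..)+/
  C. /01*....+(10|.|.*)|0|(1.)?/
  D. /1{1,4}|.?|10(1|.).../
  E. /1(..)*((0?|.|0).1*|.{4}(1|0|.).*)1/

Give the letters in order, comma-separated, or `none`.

C

A → no match
B → no match
C → match
D → no match
E → no match — must start with `1`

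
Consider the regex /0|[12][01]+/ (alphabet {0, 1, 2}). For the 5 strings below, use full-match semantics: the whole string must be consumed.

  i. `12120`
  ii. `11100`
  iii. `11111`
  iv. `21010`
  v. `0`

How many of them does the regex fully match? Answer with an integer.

i → no match
ii → match
iii → match
iv → match
v → match
Total matched: 4

4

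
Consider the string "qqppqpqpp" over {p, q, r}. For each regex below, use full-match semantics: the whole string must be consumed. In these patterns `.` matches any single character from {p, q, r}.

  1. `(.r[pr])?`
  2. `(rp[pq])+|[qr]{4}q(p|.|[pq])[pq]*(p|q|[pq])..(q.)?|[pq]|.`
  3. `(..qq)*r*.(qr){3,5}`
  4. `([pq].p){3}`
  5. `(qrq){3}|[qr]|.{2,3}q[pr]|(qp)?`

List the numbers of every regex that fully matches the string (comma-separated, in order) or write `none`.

4

1 → no match
2 → no match
3 → no match — must end with "qr"
4 → match
5 → no match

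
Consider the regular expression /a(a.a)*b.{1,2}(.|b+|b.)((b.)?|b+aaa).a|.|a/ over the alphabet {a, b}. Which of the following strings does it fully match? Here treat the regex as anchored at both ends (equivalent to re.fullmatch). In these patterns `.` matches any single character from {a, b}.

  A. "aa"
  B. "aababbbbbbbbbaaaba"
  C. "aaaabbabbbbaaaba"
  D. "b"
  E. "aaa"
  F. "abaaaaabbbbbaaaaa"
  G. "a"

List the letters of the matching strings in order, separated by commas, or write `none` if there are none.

A. "aa" → no match
B → match
C → match
D. "b" → match
E. "aaa" → no match
F → no match
G. "a" → match

B, C, D, G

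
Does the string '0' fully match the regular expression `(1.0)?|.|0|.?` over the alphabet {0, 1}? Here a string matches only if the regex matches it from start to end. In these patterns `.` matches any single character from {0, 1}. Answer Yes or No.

Yes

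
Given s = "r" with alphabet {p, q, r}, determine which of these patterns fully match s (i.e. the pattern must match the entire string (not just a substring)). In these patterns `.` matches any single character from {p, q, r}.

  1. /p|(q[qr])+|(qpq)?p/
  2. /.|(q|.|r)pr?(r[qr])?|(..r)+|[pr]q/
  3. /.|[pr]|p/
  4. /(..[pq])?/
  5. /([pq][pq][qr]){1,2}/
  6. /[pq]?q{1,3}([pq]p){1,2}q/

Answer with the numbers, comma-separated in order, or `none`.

1 → no match
2 → match
3 → match
4 → no match
5 → no match
6 → no match — must end with "pq"

2, 3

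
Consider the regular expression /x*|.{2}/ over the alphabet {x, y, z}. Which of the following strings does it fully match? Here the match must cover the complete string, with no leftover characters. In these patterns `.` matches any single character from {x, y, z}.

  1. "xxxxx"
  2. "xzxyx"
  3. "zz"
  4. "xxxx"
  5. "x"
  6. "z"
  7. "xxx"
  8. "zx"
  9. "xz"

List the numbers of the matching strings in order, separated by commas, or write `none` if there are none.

1. "xxxxx" → match
2. "xzxyx" → no match
3. "zz" → match
4. "xxxx" → match
5. "x" → match
6. "z" → no match
7. "xxx" → match
8. "zx" → match
9. "xz" → match

1, 3, 4, 5, 7, 8, 9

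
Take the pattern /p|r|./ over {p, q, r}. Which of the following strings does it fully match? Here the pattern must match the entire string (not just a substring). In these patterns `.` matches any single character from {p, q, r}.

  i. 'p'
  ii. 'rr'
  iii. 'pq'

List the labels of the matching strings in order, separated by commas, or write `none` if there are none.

i

i → match
ii → no match
iii → no match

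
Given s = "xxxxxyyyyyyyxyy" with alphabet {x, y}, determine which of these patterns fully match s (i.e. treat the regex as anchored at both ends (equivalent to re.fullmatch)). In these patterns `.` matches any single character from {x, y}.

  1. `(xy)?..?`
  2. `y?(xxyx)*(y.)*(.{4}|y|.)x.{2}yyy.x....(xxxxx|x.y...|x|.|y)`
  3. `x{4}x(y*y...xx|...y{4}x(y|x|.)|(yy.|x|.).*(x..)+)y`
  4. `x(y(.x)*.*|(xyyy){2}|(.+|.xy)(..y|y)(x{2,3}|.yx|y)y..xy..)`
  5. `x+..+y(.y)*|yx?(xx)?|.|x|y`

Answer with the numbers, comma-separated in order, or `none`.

3, 5

1 → no match
2 → no match
3 → match
4 → no match
5 → match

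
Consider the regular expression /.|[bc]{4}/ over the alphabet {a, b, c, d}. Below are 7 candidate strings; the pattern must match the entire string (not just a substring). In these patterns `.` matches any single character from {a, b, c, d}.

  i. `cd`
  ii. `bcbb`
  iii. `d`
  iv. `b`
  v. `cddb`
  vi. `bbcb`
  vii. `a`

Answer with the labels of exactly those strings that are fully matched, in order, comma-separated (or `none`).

ii, iii, iv, vi, vii

i → no match
ii → match
iii → match
iv → match
v → no match
vi → match
vii → match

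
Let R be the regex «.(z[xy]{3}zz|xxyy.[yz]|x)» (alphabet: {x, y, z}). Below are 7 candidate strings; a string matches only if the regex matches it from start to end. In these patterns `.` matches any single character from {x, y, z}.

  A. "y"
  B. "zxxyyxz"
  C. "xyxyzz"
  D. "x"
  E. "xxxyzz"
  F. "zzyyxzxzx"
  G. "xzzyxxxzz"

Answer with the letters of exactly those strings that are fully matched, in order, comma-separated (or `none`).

A → no match
B → match
C → no match
D → no match
E → no match
F → no match
G → no match

B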